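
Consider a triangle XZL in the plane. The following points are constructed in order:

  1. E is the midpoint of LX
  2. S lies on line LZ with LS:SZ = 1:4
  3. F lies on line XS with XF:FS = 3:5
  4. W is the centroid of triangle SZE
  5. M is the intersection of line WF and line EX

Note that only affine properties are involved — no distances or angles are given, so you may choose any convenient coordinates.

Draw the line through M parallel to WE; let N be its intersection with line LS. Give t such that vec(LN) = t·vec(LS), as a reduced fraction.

t = 57/13

Assign X = (0, 0), Z = (1, 0), L = (0, 1) — the answer is frame-independent, so this choice is without loss of generality.
1. E is the midpoint of LX ⇒ E = (0, 1/2)
2. S lies on line LZ with LS:SZ = 1:4 ⇒ S = (1/5, 4/5)
3. F lies on line XS with XF:FS = 3:5 ⇒ F = (3/40, 3/10)
4. W is the centroid of triangle SZE ⇒ W = (2/5, 13/30)
5. M is the intersection of line WF and line EX ⇒ M = (0, 7/26)
through M parallel to WE: direction (-2/5, 1/15); meets LS at N = (57/65, 8/65)
N = L + t·(S−L) with t = 57/13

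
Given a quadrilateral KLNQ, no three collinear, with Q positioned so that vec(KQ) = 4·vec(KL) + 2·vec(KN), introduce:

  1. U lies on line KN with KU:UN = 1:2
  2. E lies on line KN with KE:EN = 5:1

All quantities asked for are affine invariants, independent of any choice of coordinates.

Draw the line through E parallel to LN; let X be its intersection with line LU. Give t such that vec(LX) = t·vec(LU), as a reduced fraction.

t = 1/4

Assign K = (0, 0), L = (1, 0), N = (0, 1), Q = (4, 2) — the answer is frame-independent, so this choice is without loss of generality.
1. U lies on line KN with KU:UN = 1:2 ⇒ U = (0, 1/3)
2. E lies on line KN with KE:EN = 5:1 ⇒ E = (0, 5/6)
through E parallel to LN: direction (-1, 1); meets LU at X = (3/4, 1/12)
X = L + t·(U−L) with t = 1/4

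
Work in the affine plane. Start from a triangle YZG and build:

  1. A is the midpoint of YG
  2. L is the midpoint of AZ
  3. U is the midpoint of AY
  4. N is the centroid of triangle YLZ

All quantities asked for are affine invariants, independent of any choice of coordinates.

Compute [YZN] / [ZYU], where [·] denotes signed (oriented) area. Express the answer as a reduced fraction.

Assign Y = (0, 0), Z = (1, 0), G = (0, 1) — the answer is frame-independent, so this choice is without loss of generality.
1. A is the midpoint of YG ⇒ A = (0, 1/2)
2. L is the midpoint of AZ ⇒ L = (1/2, 1/4)
3. U is the midpoint of AY ⇒ U = (0, 1/4)
4. N is the centroid of triangle YLZ ⇒ N = (1/2, 1/12)
2·[YZN] = 1/12, 2·[ZYU] = -1/4
[YZN]:[ZYU] = 1/12:-1/4 = -1/3

[YZN]:[ZYU] = -1/3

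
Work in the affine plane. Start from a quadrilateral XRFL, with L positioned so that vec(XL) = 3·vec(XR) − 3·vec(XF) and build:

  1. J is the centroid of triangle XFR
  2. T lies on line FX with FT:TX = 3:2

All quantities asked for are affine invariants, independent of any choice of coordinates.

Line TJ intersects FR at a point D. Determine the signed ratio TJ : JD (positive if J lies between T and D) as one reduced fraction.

Choose coordinates X = (0, 0), R = (1, 0), F = (0, 1), L = (3, -3).
1. J is the centroid of triangle XFR ⇒ J = (1/3, 1/3)
2. T lies on line FX with FT:TX = 3:2 ⇒ T = (0, 2/5)
line TJ meets FR at D = (3/4, 1/4)
J = T + t·(D−T) with t = 4/9, so TJ:JD = 4/9:5/9

TJ:JD = 4/5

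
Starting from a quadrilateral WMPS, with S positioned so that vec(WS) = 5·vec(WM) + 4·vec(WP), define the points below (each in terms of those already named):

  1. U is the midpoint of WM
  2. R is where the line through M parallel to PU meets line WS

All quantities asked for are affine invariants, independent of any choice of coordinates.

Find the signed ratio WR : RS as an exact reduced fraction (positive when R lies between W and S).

Choose coordinates W = (0, 0), M = (1, 0), P = (0, 1), S = (5, 4).
1. U is the midpoint of WM ⇒ U = (1/2, 0)
2. R is where the line through M parallel to PU meets line WS ⇒ R = (5/7, 4/7)
R = W + t·(S−W) with t = 1/7, so WR:RS = t:(1−t) = 1/7:6/7

WR:RS = 1/6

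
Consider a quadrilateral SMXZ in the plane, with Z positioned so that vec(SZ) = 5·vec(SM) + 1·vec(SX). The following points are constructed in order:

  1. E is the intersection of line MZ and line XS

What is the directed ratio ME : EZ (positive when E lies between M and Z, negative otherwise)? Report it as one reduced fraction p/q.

ME:EZ = -1/5

Choose coordinates S = (0, 0), M = (1, 0), X = (0, 1), Z = (5, 1).
1. E is the intersection of line MZ and line XS ⇒ E = (0, -1/4)
E = M + t·(Z−M) with t = -1/4, so ME:EZ = t:(1−t) = -1/4:5/4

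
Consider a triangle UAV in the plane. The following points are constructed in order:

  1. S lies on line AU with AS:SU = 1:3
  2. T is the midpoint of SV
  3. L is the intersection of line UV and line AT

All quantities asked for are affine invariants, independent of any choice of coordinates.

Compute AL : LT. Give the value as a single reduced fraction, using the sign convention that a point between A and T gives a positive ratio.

Choose coordinates U = (0, 0), A = (1, 0), V = (0, 1).
1. S lies on line AU with AS:SU = 1:3 ⇒ S = (3/4, 0)
2. T is the midpoint of SV ⇒ T = (3/8, 1/2)
3. L is the intersection of line UV and line AT ⇒ L = (0, 4/5)
L = A + t·(T−A) with t = 8/5, so AL:LT = t:(1−t) = 8/5:-3/5

AL:LT = -8/3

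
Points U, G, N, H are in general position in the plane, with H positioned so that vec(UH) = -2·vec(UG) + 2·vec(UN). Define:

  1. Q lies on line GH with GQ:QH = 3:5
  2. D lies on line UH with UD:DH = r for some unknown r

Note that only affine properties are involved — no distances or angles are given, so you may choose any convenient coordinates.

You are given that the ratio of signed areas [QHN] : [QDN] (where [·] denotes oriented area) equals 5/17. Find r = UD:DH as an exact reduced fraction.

Choose coordinates U = (0, 0), G = (1, 0), N = (0, 1), H = (-2, 2).
1. Q lies on line GH with GQ:QH = 3:5 ⇒ Q = (-1/8, 3/4)
2. With UD:DH = r, write λ = r/(r+1) so D = U + λ·(H−U); D is affine-linear in λ
Every point depending on D is an affine combination of D and λ-independent points, so each such coordinate is linear in λ; the λ² term in each signed area is a multiple of (H−U)×(H−U) = 0, so 2·[QHN] and 2·[QDN] are each linear in λ. Evaluating at λ=0 and λ=1:
  2·[QHN] = -5/8,   2·[QDN] = -3/4·λ + 1/8
So [QHN]:[QDN] = (-5/8) / (-3/4·λ + 1/8). Setting this equal to 5/17:
  -5/8 = 5/17·(-3/4·λ + 1/8)  ⇒  λ = 3
Then r = λ/(1−λ) = (3)/(-2) = -3/2. Check: with r = -3/2, D = (-6, 6) and [QHN]:[QDN] = 5/17 as required.

r = -3/2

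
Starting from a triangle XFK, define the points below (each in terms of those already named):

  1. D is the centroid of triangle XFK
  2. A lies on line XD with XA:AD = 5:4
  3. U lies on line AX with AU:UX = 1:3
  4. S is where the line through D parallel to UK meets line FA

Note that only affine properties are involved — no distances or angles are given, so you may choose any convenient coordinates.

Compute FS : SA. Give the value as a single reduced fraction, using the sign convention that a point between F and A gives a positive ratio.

FS:SA = 57/16

Set X = (0, 0), F = (1, 0), K = (0, 1); any affine frame gives the same invariant.
1. D is the centroid of triangle XFK ⇒ D = (1/3, 1/3)
2. A lies on line XD with XA:AD = 5:4 ⇒ A = (5/27, 5/27)
3. U lies on line AX with AU:UX = 1:3 ⇒ U = (5/36, 5/36)
4. S is where the line through D parallel to UK meets line FA ⇒ S = (239/657, 95/657)
S = F + t·(A−F) with t = 57/73, so FS:SA = t:(1−t) = 57/73:16/73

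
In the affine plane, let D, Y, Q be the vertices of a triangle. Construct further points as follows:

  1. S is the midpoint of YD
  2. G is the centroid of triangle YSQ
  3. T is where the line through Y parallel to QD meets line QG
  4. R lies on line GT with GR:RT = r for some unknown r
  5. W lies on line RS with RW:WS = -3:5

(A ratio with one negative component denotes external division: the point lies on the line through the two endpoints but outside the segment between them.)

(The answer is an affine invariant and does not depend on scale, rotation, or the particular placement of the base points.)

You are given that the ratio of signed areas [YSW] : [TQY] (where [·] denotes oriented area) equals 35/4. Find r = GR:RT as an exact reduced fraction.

r = -3/4

Choose coordinates D = (0, 0), Y = (1, 0), Q = (0, 1).
1. S is the midpoint of YD ⇒ S = (1/2, 0)
2. G is the centroid of triangle YSQ ⇒ G = (1/2, 1/3)
3. T is where the line through Y parallel to QD meets line QG ⇒ T = (1, -1/3)
4. With GR:RT = r, write λ = r/(r+1) so R = G + λ·(T−G); R is affine-linear in λ
5. W lies on line RS with RW:WS = -3:5 ⇒ W is an affine combination of earlier points and hence also affine-linear in λ
Every point depending on R is an affine combination of R and λ-independent points, so each such coordinate is linear in λ; the λ² term in each signed area is a multiple of (T−G)×(T−G) = 0, so 2·[YSW] and 2·[TQY] are each linear in λ. Evaluating at λ=0 and λ=1:
  2·[YSW] = 5/6·λ − 5/12,   2·[TQY] = -1/3
So [YSW]:[TQY] = (5/6·λ − 5/12) / (-1/3). Setting this equal to 35/4:
  5/6·λ − 5/12 = 35/4·(-1/3)  ⇒  λ = -3
Then r = λ/(1−λ) = (-3)/(4) = -3/4. Check: with r = -3/4, R = (-1, 7/3) and [YSW]:[TQY] = 35/4 as required.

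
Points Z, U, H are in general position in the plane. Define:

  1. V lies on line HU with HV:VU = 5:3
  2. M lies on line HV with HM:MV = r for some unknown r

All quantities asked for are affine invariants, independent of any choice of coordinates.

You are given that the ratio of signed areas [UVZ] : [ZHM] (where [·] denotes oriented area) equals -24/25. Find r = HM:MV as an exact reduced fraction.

Set Z = (0, 0), U = (1, 0), H = (0, 1); any affine frame gives the same invariant.
1. V lies on line HU with HV:VU = 5:3 ⇒ V = (5/8, 3/8)
2. With HM:MV = r, write λ = r/(r+1) so M = H + λ·(V−H); M is affine-linear in λ
Every point depending on M is an affine combination of M and λ-independent points, so each such coordinate is linear in λ; the λ² term in each signed area is a multiple of (V−H)×(V−H) = 0, so 2·[UVZ] and 2·[ZHM] are each linear in λ. Evaluating at λ=0 and λ=1:
  2·[UVZ] = 3/8,   2·[ZHM] = -5/8·λ
So [UVZ]:[ZHM] = (3/8) / (-5/8·λ). Setting this equal to -24/25:
  3/8 = -24/25·(-5/8·λ)  ⇒  λ = 5/8
Then r = λ/(1−λ) = (5/8)/(3/8) = 5/3. Check: with r = 5/3, M = (25/64, 39/64) and [UVZ]:[ZHM] = -24/25 as required.

r = 5/3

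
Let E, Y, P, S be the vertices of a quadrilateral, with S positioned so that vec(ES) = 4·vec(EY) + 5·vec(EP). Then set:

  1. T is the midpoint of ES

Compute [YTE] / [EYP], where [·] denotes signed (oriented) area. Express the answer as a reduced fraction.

[YTE]:[EYP] = 5/2

Choose coordinates E = (0, 0), Y = (1, 0), P = (0, 1), S = (4, 5).
1. T is the midpoint of ES ⇒ T = (2, 5/2)
2·[YTE] = 5/2, 2·[EYP] = 1
[YTE]:[EYP] = 5/2:1 = 5/2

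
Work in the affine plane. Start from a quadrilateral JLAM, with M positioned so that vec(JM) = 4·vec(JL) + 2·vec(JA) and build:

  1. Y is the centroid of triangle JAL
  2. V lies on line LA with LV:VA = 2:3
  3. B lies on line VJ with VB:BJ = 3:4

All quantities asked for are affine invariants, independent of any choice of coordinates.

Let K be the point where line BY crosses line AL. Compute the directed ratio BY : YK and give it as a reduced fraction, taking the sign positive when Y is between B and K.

Set J = (0, 0), L = (1, 0), A = (0, 1), M = (4, 2); any affine frame gives the same invariant.
1. Y is the centroid of triangle JAL ⇒ Y = (1/3, 1/3)
2. V lies on line LA with LV:VA = 2:3 ⇒ V = (3/5, 2/5)
3. B lies on line VJ with VB:BJ = 3:4 ⇒ B = (12/35, 8/35)
line BY meets AL at K = (3/10, 7/10)
Y = B + t·(K−B) with t = 2/9, so BY:YK = 2/9:7/9

BY:YK = 2/7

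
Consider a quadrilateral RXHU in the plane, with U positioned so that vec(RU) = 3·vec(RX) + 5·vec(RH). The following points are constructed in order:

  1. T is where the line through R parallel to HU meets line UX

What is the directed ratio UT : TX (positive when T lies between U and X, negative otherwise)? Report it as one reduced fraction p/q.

Set R = (0, 0), X = (1, 0), H = (0, 1), U = (3, 5); any affine frame gives the same invariant.
1. T is where the line through R parallel to HU meets line UX ⇒ T = (15/7, 20/7)
T = U + t·(X−U) with t = 3/7, so UT:TX = t:(1−t) = 3/7:4/7

UT:TX = 3/4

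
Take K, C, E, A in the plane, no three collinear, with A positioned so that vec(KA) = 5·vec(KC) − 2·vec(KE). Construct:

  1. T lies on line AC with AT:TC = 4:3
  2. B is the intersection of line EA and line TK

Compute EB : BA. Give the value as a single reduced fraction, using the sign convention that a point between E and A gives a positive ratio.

Work in coordinates with K = (0, 0), C = (1, 0), E = (0, 1), A = (5, -2).
1. T lies on line AC with AT:TC = 4:3 ⇒ T = (19/7, -6/7)
2. B is the intersection of line EA and line TK ⇒ B = (95/27, -10/9)
B = E + t·(A−E) with t = 19/27, so EB:BA = t:(1−t) = 19/27:8/27

EB:BA = 19/8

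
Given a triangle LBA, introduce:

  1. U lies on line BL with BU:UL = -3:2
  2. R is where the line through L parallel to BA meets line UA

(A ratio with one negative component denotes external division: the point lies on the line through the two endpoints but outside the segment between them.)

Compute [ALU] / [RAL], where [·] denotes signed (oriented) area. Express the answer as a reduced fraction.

[ALU]:[RAL] = 3

Work in coordinates with L = (0, 0), B = (1, 0), A = (0, 1).
1. U lies on line BL with BU:UL = -3:2 ⇒ U = (-2, 0)
2. R is where the line through L parallel to BA meets line UA ⇒ R = (-2/3, 2/3)
2·[ALU] = -2, 2·[RAL] = -2/3
[ALU]:[RAL] = -2:-2/3 = 3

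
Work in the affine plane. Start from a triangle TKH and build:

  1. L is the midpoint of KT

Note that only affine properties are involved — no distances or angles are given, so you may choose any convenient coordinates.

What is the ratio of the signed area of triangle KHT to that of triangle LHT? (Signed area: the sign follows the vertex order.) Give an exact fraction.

Choose coordinates T = (0, 0), K = (1, 0), H = (0, 1).
1. L is the midpoint of KT ⇒ L = (1/2, 0)
2·[KHT] = 1, 2·[LHT] = 1/2
[KHT]:[LHT] = 1:1/2 = 2

[KHT]:[LHT] = 2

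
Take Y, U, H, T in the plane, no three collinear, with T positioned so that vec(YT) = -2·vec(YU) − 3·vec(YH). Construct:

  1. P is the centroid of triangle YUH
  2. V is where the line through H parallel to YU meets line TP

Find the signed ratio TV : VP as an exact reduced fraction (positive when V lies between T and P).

TV:VP = -6

Choose coordinates Y = (0, 0), U = (1, 0), H = (0, 1), T = (-2, -3).
1. P is the centroid of triangle YUH ⇒ P = (1/3, 1/3)
2. V is where the line through H parallel to YU meets line TP ⇒ V = (4/5, 1)
V = T + t·(P−T) with t = 6/5, so TV:VP = t:(1−t) = 6/5:-1/5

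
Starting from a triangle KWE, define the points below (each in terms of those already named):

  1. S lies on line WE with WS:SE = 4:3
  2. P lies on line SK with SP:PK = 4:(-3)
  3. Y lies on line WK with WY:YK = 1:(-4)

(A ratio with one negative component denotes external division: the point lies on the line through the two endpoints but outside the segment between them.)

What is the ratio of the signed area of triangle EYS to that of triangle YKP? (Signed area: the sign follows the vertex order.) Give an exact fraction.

[EYS]:[YKP] = -1/16

Set K = (0, 0), W = (1, 0), E = (0, 1); any affine frame gives the same invariant.
1. S lies on line WE with WS:SE = 4:3 ⇒ S = (3/7, 4/7)
2. P lies on line SK with SP:PK = 4:(-3) ⇒ P = (-9/7, -12/7)
3. Y lies on line WK with WY:YK = 1:(-4) ⇒ Y = (4/3, 0)
2·[EYS] = -1/7, 2·[YKP] = 16/7
[EYS]:[YKP] = -1/7:16/7 = -1/16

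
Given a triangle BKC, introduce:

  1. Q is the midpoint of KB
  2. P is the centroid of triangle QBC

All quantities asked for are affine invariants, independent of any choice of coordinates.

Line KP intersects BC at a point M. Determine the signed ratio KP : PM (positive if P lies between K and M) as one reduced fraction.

KP:PM = 5

Assign B = (0, 0), K = (1, 0), C = (0, 1) — the answer is frame-independent, so this choice is without loss of generality.
1. Q is the midpoint of KB ⇒ Q = (1/2, 0)
2. P is the centroid of triangle QBC ⇒ P = (1/6, 1/3)
line KP meets BC at M = (0, 2/5)
P = K + t·(M−K) with t = 5/6, so KP:PM = 5/6:1/6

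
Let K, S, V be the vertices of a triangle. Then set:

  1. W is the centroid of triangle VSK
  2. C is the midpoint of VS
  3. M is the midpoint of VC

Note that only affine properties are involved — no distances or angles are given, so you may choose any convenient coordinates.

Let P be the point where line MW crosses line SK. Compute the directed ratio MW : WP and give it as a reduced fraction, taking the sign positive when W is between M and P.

MW:WP = 5/4

Set K = (0, 0), S = (1, 0), V = (0, 1); any affine frame gives the same invariant.
1. W is the centroid of triangle VSK ⇒ W = (1/3, 1/3)
2. C is the midpoint of VS ⇒ C = (1/2, 1/2)
3. M is the midpoint of VC ⇒ M = (1/4, 3/4)
line MW meets SK at P = (2/5, 0)
W = M + t·(P−M) with t = 5/9, so MW:WP = 5/9:4/9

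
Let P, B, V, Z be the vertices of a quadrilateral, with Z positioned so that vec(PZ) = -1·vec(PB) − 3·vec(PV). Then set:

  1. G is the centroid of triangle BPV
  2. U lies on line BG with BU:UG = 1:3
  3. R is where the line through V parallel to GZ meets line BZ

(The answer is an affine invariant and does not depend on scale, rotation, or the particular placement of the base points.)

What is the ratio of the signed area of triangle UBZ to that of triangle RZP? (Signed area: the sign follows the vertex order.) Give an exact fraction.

Choose coordinates P = (0, 0), B = (1, 0), V = (0, 1), Z = (-1, -3).
1. G is the centroid of triangle BPV ⇒ G = (1/3, 1/3)
2. U lies on line BG with BU:UG = 1:3 ⇒ U = (5/6, 1/12)
3. R is where the line through V parallel to GZ meets line BZ ⇒ R = (-5/2, -21/4)
2·[UBZ] = -2/3, 2·[RZP] = 9/4
[UBZ]:[RZP] = -2/3:9/4 = -8/27

[UBZ]:[RZP] = -8/27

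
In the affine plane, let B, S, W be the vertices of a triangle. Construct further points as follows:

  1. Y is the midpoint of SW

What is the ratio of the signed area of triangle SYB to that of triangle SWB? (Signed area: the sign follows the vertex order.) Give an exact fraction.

[SYB]:[SWB] = 1/2

Assign B = (0, 0), S = (1, 0), W = (0, 1) — the answer is frame-independent, so this choice is without loss of generality.
1. Y is the midpoint of SW ⇒ Y = (1/2, 1/2)
2·[SYB] = 1/2, 2·[SWB] = 1
[SYB]:[SWB] = 1/2:1 = 1/2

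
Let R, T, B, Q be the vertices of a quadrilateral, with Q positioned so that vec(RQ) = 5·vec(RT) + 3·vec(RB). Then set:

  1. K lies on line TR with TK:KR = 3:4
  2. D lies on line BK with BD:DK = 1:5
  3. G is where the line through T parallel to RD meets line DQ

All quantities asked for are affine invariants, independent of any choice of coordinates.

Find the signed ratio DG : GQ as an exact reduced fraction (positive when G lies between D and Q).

Work in coordinates with R = (0, 0), T = (1, 0), B = (0, 1), Q = (5, 3).
1. K lies on line TR with TK:KR = 3:4 ⇒ K = (4/7, 0)
2. D lies on line BK with BD:DK = 1:5 ⇒ D = (2/21, 5/6)
3. G is where the line through T parallel to RD meets line DQ ⇒ G = (3931/3423, 635/489)
G = D + t·(Q−D) with t = 35/163, so DG:GQ = t:(1−t) = 35/163:128/163

DG:GQ = 35/128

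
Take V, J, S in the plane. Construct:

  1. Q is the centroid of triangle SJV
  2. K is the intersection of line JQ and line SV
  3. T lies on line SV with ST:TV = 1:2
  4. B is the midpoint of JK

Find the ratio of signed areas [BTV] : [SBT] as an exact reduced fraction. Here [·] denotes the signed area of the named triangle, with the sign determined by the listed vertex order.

[BTV]:[SBT] = -2

Work in coordinates with V = (0, 0), J = (1, 0), S = (0, 1).
1. Q is the centroid of triangle SJV ⇒ Q = (1/3, 1/3)
2. K is the intersection of line JQ and line SV ⇒ K = (0, 1/2)
3. T lies on line SV with ST:TV = 1:2 ⇒ T = (0, 2/3)
4. B is the midpoint of JK ⇒ B = (1/2, 1/4)
2·[BTV] = 1/3, 2·[SBT] = -1/6
[BTV]:[SBT] = 1/3:-1/6 = -2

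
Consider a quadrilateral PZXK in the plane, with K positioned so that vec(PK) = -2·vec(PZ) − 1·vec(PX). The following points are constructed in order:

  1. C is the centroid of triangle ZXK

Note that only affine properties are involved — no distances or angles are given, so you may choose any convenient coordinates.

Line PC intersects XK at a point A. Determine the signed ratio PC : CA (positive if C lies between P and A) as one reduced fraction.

Choose coordinates P = (0, 0), Z = (1, 0), X = (0, 1), K = (-2, -1).
1. C is the centroid of triangle ZXK ⇒ C = (-1/3, 0)
line PC meets XK at A = (-1, 0)
C = P + t·(A−P) with t = 1/3, so PC:CA = 1/3:2/3

PC:CA = 1/2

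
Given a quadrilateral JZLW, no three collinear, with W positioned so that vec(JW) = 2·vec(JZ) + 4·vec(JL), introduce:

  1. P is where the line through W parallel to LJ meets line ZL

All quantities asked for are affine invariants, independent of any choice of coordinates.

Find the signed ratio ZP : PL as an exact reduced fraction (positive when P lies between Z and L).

ZP:PL = -1/2

Set J = (0, 0), Z = (1, 0), L = (0, 1), W = (2, 4); any affine frame gives the same invariant.
1. P is where the line through W parallel to LJ meets line ZL ⇒ P = (2, -1)
P = Z + t·(L−Z) with t = -1, so ZP:PL = t:(1−t) = -1:2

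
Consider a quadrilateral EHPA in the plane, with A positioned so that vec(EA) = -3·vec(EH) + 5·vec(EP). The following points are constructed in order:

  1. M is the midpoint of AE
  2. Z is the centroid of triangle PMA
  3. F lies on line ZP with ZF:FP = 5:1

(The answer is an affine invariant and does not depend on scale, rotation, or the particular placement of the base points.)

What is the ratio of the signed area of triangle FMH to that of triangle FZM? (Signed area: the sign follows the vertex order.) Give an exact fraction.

Work in coordinates with E = (0, 0), H = (1, 0), P = (0, 1), A = (-3, 5).
1. M is the midpoint of AE ⇒ M = (-3/2, 5/2)
2. Z is the centroid of triangle PMA ⇒ Z = (-3/2, 17/6)
3. F lies on line ZP with ZF:FP = 5:1 ⇒ F = (-1/4, 47/36)
2·[FMH] = 5/36, 2·[FZM] = 5/12
[FMH]:[FZM] = 5/36:5/12 = 1/3

[FMH]:[FZM] = 1/3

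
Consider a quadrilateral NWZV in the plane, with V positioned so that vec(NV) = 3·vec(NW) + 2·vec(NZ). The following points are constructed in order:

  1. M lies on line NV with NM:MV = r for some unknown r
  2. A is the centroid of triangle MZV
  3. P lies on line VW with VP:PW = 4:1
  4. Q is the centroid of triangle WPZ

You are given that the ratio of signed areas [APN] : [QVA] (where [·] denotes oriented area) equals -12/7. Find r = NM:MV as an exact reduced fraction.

Assign N = (0, 0), W = (1, 0), Z = (0, 1), V = (3, 2) — the answer is frame-independent, so this choice is without loss of generality.
1. With NM:MV = r, write λ = r/(r+1) so M = N + λ·(V−N); M is affine-linear in λ
2. A is the centroid of triangle MZV ⇒ A is an affine combination of earlier points and hence also affine-linear in λ
3. P lies on line VW with VP:PW = 4:1 ⇒ P = (7/5, 2/5)
4. Q is the centroid of triangle WPZ ⇒ Q = (4/5, 7/15)
Every point depending on M is an affine combination of M and λ-independent points, so each such coordinate is linear in λ; the λ² term in each signed area is a multiple of (V−N)×(V−N) = 0, so 2·[APN] and 2·[QVA] are each linear in λ. Evaluating at λ=0 and λ=1:
  2·[APN] = -8/15·λ − 1,   2·[QVA] = -1/15·λ + 13/15
So [APN]:[QVA] = (-8/15·λ − 1) / (-1/15·λ + 13/15). Setting this equal to -12/7:
  -8/15·λ − 1 = -12/7·(-1/15·λ + 13/15)  ⇒  λ = 3/4
Then r = λ/(1−λ) = (3/4)/(1/4) = 3. Check: with r = 3, M = (9/4, 3/2) and [APN]:[QVA] = -12/7 as required.

r = 3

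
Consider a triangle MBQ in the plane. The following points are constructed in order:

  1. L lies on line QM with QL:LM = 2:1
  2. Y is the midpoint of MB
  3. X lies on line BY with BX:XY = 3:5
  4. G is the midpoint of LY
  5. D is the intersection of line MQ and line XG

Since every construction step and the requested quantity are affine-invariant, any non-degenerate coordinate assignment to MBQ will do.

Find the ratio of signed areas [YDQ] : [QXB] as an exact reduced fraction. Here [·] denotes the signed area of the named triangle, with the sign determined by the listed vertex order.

Work in coordinates with M = (0, 0), B = (1, 0), Q = (0, 1).
1. L lies on line QM with QL:LM = 2:1 ⇒ L = (0, 1/3)
2. Y is the midpoint of MB ⇒ Y = (1/2, 0)
3. X lies on line BY with BX:XY = 3:5 ⇒ X = (13/16, 0)
4. G is the midpoint of LY ⇒ G = (1/4, 1/6)
5. D is the intersection of line MQ and line XG ⇒ D = (0, 13/54)
2·[YDQ] = -41/108, 2·[QXB] = 3/16
[YDQ]:[QXB] = -41/108:3/16 = -164/81

[YDQ]:[QXB] = -164/81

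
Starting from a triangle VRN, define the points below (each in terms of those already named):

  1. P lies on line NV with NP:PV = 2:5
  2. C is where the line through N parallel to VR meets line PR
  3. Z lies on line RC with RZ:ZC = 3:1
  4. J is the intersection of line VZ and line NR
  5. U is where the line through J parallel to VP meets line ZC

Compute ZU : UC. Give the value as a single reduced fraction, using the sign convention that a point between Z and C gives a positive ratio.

ZU:UC = 3/46

Assign V = (0, 0), R = (1, 0), N = (0, 1) — the answer is frame-independent, so this choice is without loss of generality.
1. P lies on line NV with NP:PV = 2:5 ⇒ P = (0, 5/7)
2. C is where the line through N parallel to VR meets line PR ⇒ C = (-2/5, 1)
3. Z lies on line RC with RZ:ZC = 3:1 ⇒ Z = (-1/20, 3/4)
4. J is the intersection of line VZ and line NR ⇒ J = (-1/14, 15/14)
5. U is where the line through J parallel to VP meets line ZC ⇒ U = (-1/14, 75/98)
U = Z + t·(C−Z) with t = 3/49, so ZU:UC = t:(1−t) = 3/49:46/49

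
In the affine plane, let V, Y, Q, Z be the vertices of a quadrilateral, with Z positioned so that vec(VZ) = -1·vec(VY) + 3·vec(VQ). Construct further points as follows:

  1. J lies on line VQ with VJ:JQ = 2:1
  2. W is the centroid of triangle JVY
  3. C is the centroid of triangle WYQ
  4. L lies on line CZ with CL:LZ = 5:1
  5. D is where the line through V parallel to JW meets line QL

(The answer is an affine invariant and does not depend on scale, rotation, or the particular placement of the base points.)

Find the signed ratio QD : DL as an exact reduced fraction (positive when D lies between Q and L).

Assign V = (0, 0), Y = (1, 0), Q = (0, 1), Z = (-1, 3) — the answer is frame-independent, so this choice is without loss of generality.
1. J lies on line VQ with VJ:JQ = 2:1 ⇒ J = (0, 2/3)
2. W is the centroid of triangle JVY ⇒ W = (1/3, 2/9)
3. C is the centroid of triangle WYQ ⇒ C = (4/9, 11/27)
4. L lies on line CZ with CL:LZ = 5:1 ⇒ L = (-41/54, 208/81)
5. D is where the line through V parallel to JW meets line QL ⇒ D = (41/30, -82/45)
D = Q + t·(L−Q) with t = -9/5, so QD:DL = t:(1−t) = -9/5:14/5

QD:DL = -9/14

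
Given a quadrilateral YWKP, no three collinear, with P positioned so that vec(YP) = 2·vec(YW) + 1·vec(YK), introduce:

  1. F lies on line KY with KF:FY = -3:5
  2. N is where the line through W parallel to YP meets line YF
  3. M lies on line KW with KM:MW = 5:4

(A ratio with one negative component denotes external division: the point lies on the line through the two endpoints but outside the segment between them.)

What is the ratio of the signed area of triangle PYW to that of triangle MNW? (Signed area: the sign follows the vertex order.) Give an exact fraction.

[PYW]:[MNW] = 3/2

Set Y = (0, 0), W = (1, 0), K = (0, 1), P = (2, 1); any affine frame gives the same invariant.
1. F lies on line KY with KF:FY = -3:5 ⇒ F = (0, 5/2)
2. N is where the line through W parallel to YP meets line YF ⇒ N = (0, -1/2)
3. M lies on line KW with KM:MW = 5:4 ⇒ M = (5/9, 4/9)
2·[PYW] = 1, 2·[MNW] = 2/3
[PYW]:[MNW] = 1:2/3 = 3/2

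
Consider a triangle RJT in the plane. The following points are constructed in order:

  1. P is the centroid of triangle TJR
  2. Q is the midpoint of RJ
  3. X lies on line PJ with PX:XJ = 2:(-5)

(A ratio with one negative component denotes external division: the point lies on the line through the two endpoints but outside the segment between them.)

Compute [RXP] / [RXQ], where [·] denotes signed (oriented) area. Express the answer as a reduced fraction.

Set R = (0, 0), J = (1, 0), T = (0, 1); any affine frame gives the same invariant.
1. P is the centroid of triangle TJR ⇒ P = (1/3, 1/3)
2. Q is the midpoint of RJ ⇒ Q = (1/2, 0)
3. X lies on line PJ with PX:XJ = 2:(-5) ⇒ X = (-1/9, 5/9)
2·[RXP] = -2/9, 2·[RXQ] = -5/18
[RXP]:[RXQ] = -2/9:-5/18 = 4/5

[RXP]:[RXQ] = 4/5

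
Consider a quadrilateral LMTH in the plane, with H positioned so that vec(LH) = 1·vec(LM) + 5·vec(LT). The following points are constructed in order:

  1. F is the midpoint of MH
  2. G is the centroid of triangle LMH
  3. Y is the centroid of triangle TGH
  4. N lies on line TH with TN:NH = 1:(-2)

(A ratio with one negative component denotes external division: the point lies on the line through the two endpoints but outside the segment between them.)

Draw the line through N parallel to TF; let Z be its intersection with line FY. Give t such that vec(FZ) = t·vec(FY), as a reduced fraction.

t = -45/13

Choose coordinates L = (0, 0), M = (1, 0), T = (0, 1), H = (1, 5).
1. F is the midpoint of MH ⇒ F = (1, 5/2)
2. G is the centroid of triangle LMH ⇒ G = (2/3, 5/3)
3. Y is the centroid of triangle TGH ⇒ Y = (5/9, 23/9)
4. N lies on line TH with TN:NH = 1:(-2) ⇒ N = (-1, -3)
through N parallel to TF: direction (1, 3/2); meets FY at Z = (33/13, 30/13)
Z = F + t·(Y−F) with t = -45/13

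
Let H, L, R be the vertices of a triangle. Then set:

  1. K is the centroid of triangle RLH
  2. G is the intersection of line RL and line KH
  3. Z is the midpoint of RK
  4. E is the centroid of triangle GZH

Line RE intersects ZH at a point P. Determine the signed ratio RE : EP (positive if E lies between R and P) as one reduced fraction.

Work in coordinates with H = (0, 0), L = (1, 0), R = (0, 1).
1. K is the centroid of triangle RLH ⇒ K = (1/3, 1/3)
2. G is the intersection of line RL and line KH ⇒ G = (1/2, 1/2)
3. Z is the midpoint of RK ⇒ Z = (1/6, 2/3)
4. E is the centroid of triangle GZH ⇒ E = (2/9, 7/18)
line RE meets ZH at P = (4/27, 16/27)
E = R + t·(P−R) with t = 3/2, so RE:EP = 3/2:-1/2

RE:EP = -3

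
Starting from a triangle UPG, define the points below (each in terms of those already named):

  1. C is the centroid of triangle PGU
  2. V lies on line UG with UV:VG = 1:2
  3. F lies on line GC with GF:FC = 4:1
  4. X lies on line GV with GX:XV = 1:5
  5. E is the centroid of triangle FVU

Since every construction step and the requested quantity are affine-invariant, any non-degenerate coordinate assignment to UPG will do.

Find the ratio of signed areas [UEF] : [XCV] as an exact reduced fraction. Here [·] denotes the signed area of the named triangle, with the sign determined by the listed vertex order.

Work in coordinates with U = (0, 0), P = (1, 0), G = (0, 1).
1. C is the centroid of triangle PGU ⇒ C = (1/3, 1/3)
2. V lies on line UG with UV:VG = 1:2 ⇒ V = (0, 1/3)
3. F lies on line GC with GF:FC = 4:1 ⇒ F = (4/15, 7/15)
4. X lies on line GV with GX:XV = 1:5 ⇒ X = (0, 8/9)
5. E is the centroid of triangle FVU ⇒ E = (4/45, 4/15)
2·[UEF] = -4/135, 2·[XCV] = -5/27
[UEF]:[XCV] = -4/135:-5/27 = 4/25

[UEF]:[XCV] = 4/25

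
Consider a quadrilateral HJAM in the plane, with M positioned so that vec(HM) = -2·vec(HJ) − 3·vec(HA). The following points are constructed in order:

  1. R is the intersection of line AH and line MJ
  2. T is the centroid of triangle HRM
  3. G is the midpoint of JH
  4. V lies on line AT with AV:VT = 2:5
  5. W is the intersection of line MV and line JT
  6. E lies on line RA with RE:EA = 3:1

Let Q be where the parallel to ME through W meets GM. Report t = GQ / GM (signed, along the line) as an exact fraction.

Choose coordinates H = (0, 0), J = (1, 0), A = (0, 1), M = (-2, -3).
1. R is the intersection of line AH and line MJ ⇒ R = (0, -1)
2. T is the centroid of triangle HRM ⇒ T = (-2/3, -4/3)
3. G is the midpoint of JH ⇒ G = (1/2, 0)
4. V lies on line AT with AV:VT = 2:5 ⇒ V = (-4/21, 1/3)
5. W is the intersection of line MV and line JT ⇒ W = (-47/33, -64/33)
6. E lies on line RA with RE:EA = 3:1 ⇒ E = (0, 1/2)
through W parallel to ME: direction (2, 7/2); meets GM at Q = (-761/363, -377/121)
Q = G + t·(M−G) with t = 377/363

t = 377/363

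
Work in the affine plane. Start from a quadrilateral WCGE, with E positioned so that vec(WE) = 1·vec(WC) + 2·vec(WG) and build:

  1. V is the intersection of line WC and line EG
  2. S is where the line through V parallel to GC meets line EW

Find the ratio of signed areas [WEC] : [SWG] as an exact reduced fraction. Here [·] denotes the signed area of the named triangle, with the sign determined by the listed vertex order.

[WEC]:[SWG] = -6

Choose coordinates W = (0, 0), C = (1, 0), G = (0, 1), E = (1, 2).
1. V is the intersection of line WC and line EG ⇒ V = (-1, 0)
2. S is where the line through V parallel to GC meets line EW ⇒ S = (-1/3, -2/3)
2·[WEC] = -2, 2·[SWG] = 1/3
[WEC]:[SWG] = -2:1/3 = -6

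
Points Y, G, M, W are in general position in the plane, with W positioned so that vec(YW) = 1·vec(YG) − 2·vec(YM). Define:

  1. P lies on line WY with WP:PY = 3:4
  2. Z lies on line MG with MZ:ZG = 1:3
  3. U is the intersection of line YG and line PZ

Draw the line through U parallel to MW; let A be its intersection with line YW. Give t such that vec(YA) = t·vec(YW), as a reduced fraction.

t = 60/53

Work in coordinates with Y = (0, 0), G = (1, 0), M = (0, 1), W = (1, -2).
1. P lies on line WY with WP:PY = 3:4 ⇒ P = (4/7, -8/7)
2. Z lies on line MG with MZ:ZG = 1:3 ⇒ Z = (1/4, 3/4)
3. U is the intersection of line YG and line PZ ⇒ U = (20/53, 0)
through U parallel to MW: direction (1, -3); meets YW at A = (60/53, -120/53)
A = Y + t·(W−Y) with t = 60/53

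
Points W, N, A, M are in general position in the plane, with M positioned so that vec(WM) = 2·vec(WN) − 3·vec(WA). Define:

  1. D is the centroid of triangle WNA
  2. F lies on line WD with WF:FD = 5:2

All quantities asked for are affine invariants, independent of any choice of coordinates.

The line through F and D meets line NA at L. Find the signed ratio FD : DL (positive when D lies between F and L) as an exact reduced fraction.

FD:DL = 4/7

Choose coordinates W = (0, 0), N = (1, 0), A = (0, 1), M = (2, -3).
1. D is the centroid of triangle WNA ⇒ D = (1/3, 1/3)
2. F lies on line WD with WF:FD = 5:2 ⇒ F = (5/21, 5/21)
line FD meets NA at L = (1/2, 1/2)
D = F + t·(L−F) with t = 4/11, so FD:DL = 4/11:7/11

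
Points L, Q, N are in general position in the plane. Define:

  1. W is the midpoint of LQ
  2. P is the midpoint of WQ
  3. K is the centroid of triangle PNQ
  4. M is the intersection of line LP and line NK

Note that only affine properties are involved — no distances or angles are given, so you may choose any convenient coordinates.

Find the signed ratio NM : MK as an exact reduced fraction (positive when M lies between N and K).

NM:MK = -3

Choose coordinates L = (0, 0), Q = (1, 0), N = (0, 1).
1. W is the midpoint of LQ ⇒ W = (1/2, 0)
2. P is the midpoint of WQ ⇒ P = (3/4, 0)
3. K is the centroid of triangle PNQ ⇒ K = (7/12, 1/3)
4. M is the intersection of line LP and line NK ⇒ M = (7/8, 0)
M = N + t·(K−N) with t = 3/2, so NM:MK = t:(1−t) = 3/2:-1/2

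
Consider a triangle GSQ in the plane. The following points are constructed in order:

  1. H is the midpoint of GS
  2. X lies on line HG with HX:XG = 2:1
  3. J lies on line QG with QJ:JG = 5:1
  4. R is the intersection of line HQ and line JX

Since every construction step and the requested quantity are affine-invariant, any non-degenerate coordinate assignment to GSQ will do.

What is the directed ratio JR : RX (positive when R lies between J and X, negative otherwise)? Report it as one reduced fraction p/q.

Choose coordinates G = (0, 0), S = (1, 0), Q = (0, 1).
1. H is the midpoint of GS ⇒ H = (1/2, 0)
2. X lies on line HG with HX:XG = 2:1 ⇒ X = (1/6, 0)
3. J lies on line QG with QJ:JG = 5:1 ⇒ J = (0, 1/6)
4. R is the intersection of line HQ and line JX ⇒ R = (5/6, -2/3)
R = J + t·(X−J) with t = 5, so JR:RX = t:(1−t) = 5:-4

JR:RX = -5/4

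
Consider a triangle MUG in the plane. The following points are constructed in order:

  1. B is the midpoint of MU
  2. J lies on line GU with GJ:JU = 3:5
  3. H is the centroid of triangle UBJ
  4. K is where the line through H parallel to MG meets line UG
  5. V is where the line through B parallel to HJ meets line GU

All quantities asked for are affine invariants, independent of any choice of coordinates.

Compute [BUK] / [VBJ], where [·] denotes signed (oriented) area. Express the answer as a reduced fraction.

Work in coordinates with M = (0, 0), U = (1, 0), G = (0, 1).
1. B is the midpoint of MU ⇒ B = (1/2, 0)
2. J lies on line GU with GJ:JU = 3:5 ⇒ J = (3/8, 5/8)
3. H is the centroid of triangle UBJ ⇒ H = (5/8, 5/24)
4. K is where the line through H parallel to MG meets line UG ⇒ K = (5/8, 3/8)
5. V is where the line through B parallel to HJ meets line GU ⇒ V = (-1/4, 5/4)
2·[BUK] = 3/16, 2·[VBJ] = 5/16
[BUK]:[VBJ] = 3/16:5/16 = 3/5

[BUK]:[VBJ] = 3/5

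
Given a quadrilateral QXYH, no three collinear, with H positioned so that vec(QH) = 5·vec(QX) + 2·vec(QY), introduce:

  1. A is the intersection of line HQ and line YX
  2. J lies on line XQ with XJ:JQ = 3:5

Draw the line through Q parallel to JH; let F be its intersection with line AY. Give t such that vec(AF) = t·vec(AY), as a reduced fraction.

Work in coordinates with Q = (0, 0), X = (1, 0), Y = (0, 1), H = (5, 2).
1. A is the intersection of line HQ and line YX ⇒ A = (5/7, 2/7)
2. J lies on line XQ with XJ:JQ = 3:5 ⇒ J = (5/8, 0)
through Q parallel to JH: direction (35/8, 2); meets AY at F = (35/51, 16/51)
F = A + t·(Y−A) with t = 2/51

t = 2/51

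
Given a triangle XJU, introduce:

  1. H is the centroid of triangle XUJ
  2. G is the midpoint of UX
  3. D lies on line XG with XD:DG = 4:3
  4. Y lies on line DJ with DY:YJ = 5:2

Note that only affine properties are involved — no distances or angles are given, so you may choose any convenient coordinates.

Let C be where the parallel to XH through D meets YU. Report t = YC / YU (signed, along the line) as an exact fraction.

t = 9/16

Choose coordinates X = (0, 0), J = (1, 0), U = (0, 1).
1. H is the centroid of triangle XUJ ⇒ H = (1/3, 1/3)
2. G is the midpoint of UX ⇒ G = (0, 1/2)
3. D lies on line XG with XD:DG = 4:3 ⇒ D = (0, 2/7)
4. Y lies on line DJ with DY:YJ = 5:2 ⇒ Y = (5/7, 4/49)
through D parallel to XH: direction (1/3, 1/3); meets YU at C = (5/16, 67/112)
C = Y + t·(U−Y) with t = 9/16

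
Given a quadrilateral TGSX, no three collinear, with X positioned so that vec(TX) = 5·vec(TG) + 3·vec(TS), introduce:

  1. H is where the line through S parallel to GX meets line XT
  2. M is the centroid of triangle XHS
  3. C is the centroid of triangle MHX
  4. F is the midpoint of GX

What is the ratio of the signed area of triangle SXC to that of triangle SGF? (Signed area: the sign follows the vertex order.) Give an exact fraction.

[SXC]:[SGF] = -40/27

Choose coordinates T = (0, 0), G = (1, 0), S = (0, 1), X = (5, 3).
1. H is where the line through S parallel to GX meets line XT ⇒ H = (-20/3, -4)
2. M is the centroid of triangle XHS ⇒ M = (-5/9, 0)
3. C is the centroid of triangle MHX ⇒ C = (-20/27, -1/3)
4. F is the midpoint of GX ⇒ F = (3, 3/2)
2·[SXC] = -140/27, 2·[SGF] = 7/2
[SXC]:[SGF] = -140/27:7/2 = -40/27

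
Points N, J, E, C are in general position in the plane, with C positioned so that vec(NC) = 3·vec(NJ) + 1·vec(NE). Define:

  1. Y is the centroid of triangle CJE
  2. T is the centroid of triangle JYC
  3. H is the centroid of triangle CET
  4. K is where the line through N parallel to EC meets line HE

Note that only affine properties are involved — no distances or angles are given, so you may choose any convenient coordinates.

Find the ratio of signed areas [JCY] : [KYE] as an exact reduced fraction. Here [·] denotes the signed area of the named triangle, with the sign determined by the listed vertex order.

Choose coordinates N = (0, 0), J = (1, 0), E = (0, 1), C = (3, 1).
1. Y is the centroid of triangle CJE ⇒ Y = (4/3, 2/3)
2. T is the centroid of triangle JYC ⇒ T = (16/9, 5/9)
3. H is the centroid of triangle CET ⇒ H = (43/27, 23/27)
4. K is where the line through N parallel to EC meets line HE ⇒ K = (43/4, 0)
2·[JCY] = 1, 2·[KYE] = -9/4
[JCY]:[KYE] = 1:-9/4 = -4/9

[JCY]:[KYE] = -4/9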